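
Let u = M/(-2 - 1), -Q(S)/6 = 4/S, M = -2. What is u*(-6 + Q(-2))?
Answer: 4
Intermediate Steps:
Q(S) = -24/S
u = 2/3 (u = -2/(-2 - 1) = -2/(-3) = -2*(-1/3) = 2/3 ≈ 0.66667)
u*(-6 + Q(-2)) = 2*(-6 - 24/(-2))/3 = 2*(-6 - 24*(-1/2))/3 = 2*(-6 + 12)/3 = (2/3)*6 = 4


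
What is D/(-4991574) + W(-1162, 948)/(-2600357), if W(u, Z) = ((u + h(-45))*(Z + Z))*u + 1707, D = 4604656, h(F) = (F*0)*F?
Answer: -913623164457799/927133885137 ≈ -985.43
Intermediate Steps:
h(F) = 0 (h(F) = 0*F = 0)
W(u, Z) = 1707 + 2*Z*u² (W(u, Z) = ((u + 0)*(Z + Z))*u + 1707 = (u*(2*Z))*u + 1707 = (2*Z*u)*u + 1707 = 2*Z*u² + 1707 = 1707 + 2*Z*u²)
D/(-4991574) + W(-1162, 948)/(-2600357) = 4604656/(-4991574) + (1707 + 2*948*(-1162)²)/(-2600357) = 4604656*(-1/4991574) + (1707 + 2*948*1350244)*(-1/2600357) = -328904/356541 + (1707 + 2560062624)*(-1/2600357) = -328904/356541 + 2560064331*(-1/2600357) = -328904/356541 - 2560064331/2600357 = -913623164457799/927133885137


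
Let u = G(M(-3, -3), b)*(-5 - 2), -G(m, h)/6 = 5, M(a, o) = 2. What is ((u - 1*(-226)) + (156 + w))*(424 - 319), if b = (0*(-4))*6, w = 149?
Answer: 77805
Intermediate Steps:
b = 0 (b = 0*6 = 0)
G(m, h) = -30 (G(m, h) = -6*5 = -30)
u = 210 (u = -30*(-5 - 2) = -30*(-7) = 210)
((u - 1*(-226)) + (156 + w))*(424 - 319) = ((210 - 1*(-226)) + (156 + 149))*(424 - 319) = ((210 + 226) + 305)*105 = (436 + 305)*105 = 741*105 = 77805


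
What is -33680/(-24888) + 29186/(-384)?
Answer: -14863501/199104 ≈ -74.652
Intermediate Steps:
-33680/(-24888) + 29186/(-384) = -33680*(-1/24888) + 29186*(-1/384) = 4210/3111 - 14593/192 = -14863501/199104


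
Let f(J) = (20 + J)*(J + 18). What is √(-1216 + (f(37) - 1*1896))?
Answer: √23 ≈ 4.7958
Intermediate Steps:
f(J) = (18 + J)*(20 + J) (f(J) = (20 + J)*(18 + J) = (18 + J)*(20 + J))
√(-1216 + (f(37) - 1*1896)) = √(-1216 + ((360 + 37² + 38*37) - 1*1896)) = √(-1216 + ((360 + 1369 + 1406) - 1896)) = √(-1216 + (3135 - 1896)) = √(-1216 + 1239) = √23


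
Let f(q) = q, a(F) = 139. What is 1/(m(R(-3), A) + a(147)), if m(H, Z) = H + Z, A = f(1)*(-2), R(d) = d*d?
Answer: 1/146 ≈ 0.0068493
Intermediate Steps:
R(d) = d**2
A = -2 (A = 1*(-2) = -2)
1/(m(R(-3), A) + a(147)) = 1/(((-3)**2 - 2) + 139) = 1/((9 - 2) + 139) = 1/(7 + 139) = 1/146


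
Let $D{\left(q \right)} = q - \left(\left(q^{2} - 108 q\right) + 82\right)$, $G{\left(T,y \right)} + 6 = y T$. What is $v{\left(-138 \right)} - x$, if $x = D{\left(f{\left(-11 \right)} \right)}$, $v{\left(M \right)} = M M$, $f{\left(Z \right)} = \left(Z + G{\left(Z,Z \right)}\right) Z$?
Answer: $1452558$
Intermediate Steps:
$G{\left(T,y \right)} = -6 + T y$ ($G{\left(T,y \right)} = -6 + y T = -6 + T y$)
$f{\left(Z \right)} = Z \left(-6 + Z + Z^{2}\right)$ ($f{\left(Z \right)} = \left(Z + \left(-6 + Z Z\right)\right) Z = \left(Z + \left(-6 + Z^{2}\right)\right) Z = \left(-6 + Z + Z^{2}\right) Z = Z \left(-6 + Z + Z^{2}\right)$)
$D{\left(q \right)} = -82 - q^{2} + 109 q$ ($D{\left(q \right)} = q - \left(82 + q^{2} - 108 q\right) = -82 - q^{2} + 109 q$)
$v{\left(M \right)} = M^{2}$
$x = -1433514$ ($x = -82 - \left(- 11 \left(-6 - 11 + \left(-11\right)^{2}\right)\right)^{2} + 109 \left(- 11 \left(-6 - 11 + \left(-11\right)^{2}\right)\right) = -82 - \left(- 11 \left(-6 - 11 + 121\right)\right)^{2} + 109 \left(- 11 \left(-6 - 11 + 121\right)\right) = -82 - \left(\left(-11\right) 104\right)^{2} + 109 \left(\left(-11\right) 104\right) = -82 - \left(-1144\right)^{2} + 109 \left(-1144\right) = -82 - 1308736 - 124696 = -1433514$)
$v{\left(-138 \right)} - x = \left(-138\right)^{2} - -1433514 = 19044 + 1433514 = 1452558$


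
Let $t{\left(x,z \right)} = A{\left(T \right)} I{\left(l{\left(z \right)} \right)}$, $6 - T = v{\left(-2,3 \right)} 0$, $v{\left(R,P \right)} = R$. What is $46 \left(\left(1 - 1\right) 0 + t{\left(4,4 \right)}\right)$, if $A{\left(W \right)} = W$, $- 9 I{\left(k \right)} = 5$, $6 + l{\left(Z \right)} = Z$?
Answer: $- \frac{460}{3} \approx -153.33$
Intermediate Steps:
$l{\left(Z \right)} = -6 + Z$
$I{\left(k \right)} = - \frac{5}{9}$ ($I{\left(k \right)} = \left(- \frac{1}{9}\right) 5 = - \frac{5}{9}$)
$T = 6$ ($T = 6 - \left(-2\right) 0 = 6 - 0 = 6 + 0 = 6$)
$t{\left(x,z \right)} = - \frac{10}{3}$ ($t{\left(x,z \right)} = 6 \left(- \frac{5}{9}\right) = - \frac{10}{3}$)
$46 \left(\left(1 - 1\right) 0 + t{\left(4,4 \right)}\right) = 46 \left(\left(1 - 1\right) 0 - \frac{10}{3}\right) = 46 \left(0 \cdot 0 - \frac{10}{3}\right) = 46 \left(0 - \frac{10}{3}\right) = 46 \left(- \frac{10}{3}\right) = - \frac{460}{3}$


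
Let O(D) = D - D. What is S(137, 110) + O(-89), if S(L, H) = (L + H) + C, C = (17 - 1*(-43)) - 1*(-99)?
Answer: 406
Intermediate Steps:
O(D) = 0
C = 159 (C = (17 + 43) + 99 = 60 + 99 = 159)
S(L, H) = 159 + H + L (S(L, H) = (L + H) + 159 = (H + L) + 159 = 159 + H + L)
S(137, 110) + O(-89) = (159 + 110 + 137) + 0 = 406 + 0 = 406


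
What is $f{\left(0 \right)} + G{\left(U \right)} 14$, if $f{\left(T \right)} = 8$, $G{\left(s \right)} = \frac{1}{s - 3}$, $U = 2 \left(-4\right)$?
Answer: $\frac{74}{11} \approx 6.7273$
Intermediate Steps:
$U = -8$
$G{\left(s \right)} = \frac{1}{-3 + s}$
$f{\left(0 \right)} + G{\left(U \right)} 14 = 8 + \frac{1}{-3 - 8} \cdot 14 = 8 + \frac{1}{-11} \cdot 14 = 8 - \frac{14}{11} = \frac{74}{11}$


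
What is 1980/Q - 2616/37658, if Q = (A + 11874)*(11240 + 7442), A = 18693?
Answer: -124483273722/1792058529221 ≈ -0.069464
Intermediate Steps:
Q = 571052694 (Q = (18693 + 11874)*(11240 + 7442) = 30567*18682 = 571052694)
1980/Q - 2616/37658 = 1980/571052694 - 2616/37658 = 1980*(1/571052694) - 2616*1/37658 = 330/95175449 - 1308/18829 = -124483273722/1792058529221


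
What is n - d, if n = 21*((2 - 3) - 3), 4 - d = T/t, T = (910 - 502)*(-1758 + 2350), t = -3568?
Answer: -34720/223 ≈ -155.70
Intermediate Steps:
T = 241536 (T = 408*592 = 241536)
d = 15988/223 (d = 4 - 241536/(-3568) = 4 - 241536*(-1)/3568 = 4 - 1*(-15096/223) = 4 + 15096/223 = 15988/223 ≈ 71.695)
n = -84 (n = 21*(-1 - 3) = 21*(-4) = -84)
n - d = -84 - 1*15988/223 = -84 - 15988/223 = -34720/223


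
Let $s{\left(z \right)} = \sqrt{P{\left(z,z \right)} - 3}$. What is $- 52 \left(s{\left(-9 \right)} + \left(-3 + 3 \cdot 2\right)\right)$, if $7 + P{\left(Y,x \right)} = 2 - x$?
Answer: $-208$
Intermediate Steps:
$P{\left(Y,x \right)} = -5 - x$ ($P{\left(Y,x \right)} = -7 - \left(-2 + x\right) = -5 - x$)
$s{\left(z \right)} = \sqrt{-8 - z}$ ($s{\left(z \right)} = \sqrt{\left(-5 - z\right) - 3} = \sqrt{-8 - z}$)
$- 52 \left(s{\left(-9 \right)} + \left(-3 + 3 \cdot 2\right)\right) = - 52 \left(\sqrt{-8 - -9} + \left(-3 + 3 \cdot 2\right)\right) = - 52 \left(\sqrt{-8 + 9} + \left(-3 + 6\right)\right) = - 52 \left(\sqrt{1} + 3\right) = - 52 \left(1 + 3\right) = \left(-52\right) 4 = -208$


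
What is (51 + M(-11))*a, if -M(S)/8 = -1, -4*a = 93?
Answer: -5487/4 ≈ -1371.8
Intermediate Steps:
a = -93/4 (a = -¼*93 = -93/4 ≈ -23.250)
M(S) = 8 (M(S) = -8*(-1) = 8)
(51 + M(-11))*a = (51 + 8)*(-93/4) = 59*(-93/4) = -5487/4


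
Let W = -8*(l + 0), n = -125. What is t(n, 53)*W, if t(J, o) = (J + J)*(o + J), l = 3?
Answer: -432000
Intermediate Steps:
W = -24 (W = -8*(3 + 0) = -8*3 = -24)
t(J, o) = 2*J*(J + o) (t(J, o) = (2*J)*(J + o) = 2*J*(J + o))
t(n, 53)*W = (2*(-125)*(-125 + 53))*(-24) = (2*(-125)*(-72))*(-24) = 18000*(-24) = -432000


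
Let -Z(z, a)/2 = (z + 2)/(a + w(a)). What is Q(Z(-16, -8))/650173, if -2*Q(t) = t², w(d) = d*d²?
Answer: -49/21975847400 ≈ -2.2297e-9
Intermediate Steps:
w(d) = d³
Z(z, a) = -2*(2 + z)/(a + a³) (Z(z, a) = -2*(z + 2)/(a + a³) = -2*(2 + z)/(a + a³))
Q(t) = -t²/2
Q(Z(-16, -8))/650173 = -(-4 - 2*(-16))²/(-8 + (-8)³)²/2/650173 = -(-4 + 32)²/(-8 - 512)²/2*(1/650173) = -(28/(-520))²/2*(1/650173) = -(-1/520*28)²/2*(1/650173) = -(-7/130)²/2*(1/650173) = -½*49/16900*(1/650173) = -49/33800*1/650173 = -49/21975847400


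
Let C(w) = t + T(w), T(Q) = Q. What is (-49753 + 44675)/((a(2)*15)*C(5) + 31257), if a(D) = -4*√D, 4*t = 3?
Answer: -766778/4718657 - 25390*√2/14155971 ≈ -0.16504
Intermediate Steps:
t = ¾ (t = (¼)*3 = ¾ ≈ 0.75000)
C(w) = ¾ + w
(-49753 + 44675)/((a(2)*15)*C(5) + 31257) = (-49753 + 44675)/((-4*√2*15)*(¾ + 5) + 31257) = -5078/(-60*√2*(23/4) + 31257) = -5078/(-345*√2 + 31257) = -5078/(31257 - 345*√2)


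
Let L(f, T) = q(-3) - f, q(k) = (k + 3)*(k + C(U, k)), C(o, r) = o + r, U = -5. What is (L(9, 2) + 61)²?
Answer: 2704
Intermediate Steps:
q(k) = (-5 + 2*k)*(3 + k) (q(k) = (k + 3)*(k + (-5 + k)) = (3 + k)*(-5 + 2*k) = (-5 + 2*k)*(3 + k))
L(f, T) = -f (L(f, T) = (-15 - 3 + 2*(-3)²) - f = (-15 - 3 + 2*9) - f = (-15 - 3 + 18) - f = 0 - f = -f)
(L(9, 2) + 61)² = (-1*9 + 61)² = (-9 + 61)² = 52² = 2704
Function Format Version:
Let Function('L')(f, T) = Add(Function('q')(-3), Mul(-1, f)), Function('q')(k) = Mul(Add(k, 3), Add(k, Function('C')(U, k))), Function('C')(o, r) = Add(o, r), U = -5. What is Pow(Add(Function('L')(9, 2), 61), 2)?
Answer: 2704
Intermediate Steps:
Function('q')(k) = Mul(Add(-5, Mul(2, k)), Add(3, k)) (Function('q')(k) = Mul(Add(k, 3), Add(k, Add(-5, k))) = Mul(Add(3, k), Add(-5, Mul(2, k))) = Mul(Add(-5, Mul(2, k)), Add(3, k)))
Function('L')(f, T) = Mul(-1, f) (Function('L')(f, T) = Add(Add(-15, -3, Mul(2, Pow(-3, 2))), Mul(-1, f)) = Add(Add(-15, -3, Mul(2, 9)), Mul(-1, f)) = Add(Add(-15, -3, 18), Mul(-1, f)) = Add(0, Mul(-1, f)) = Mul(-1, f))
Pow(Add(Function('L')(9, 2), 61), 2) = Pow(Add(Mul(-1, 9), 61), 2) = Pow(Add(-9, 61), 2) = Pow(52, 2) = 2704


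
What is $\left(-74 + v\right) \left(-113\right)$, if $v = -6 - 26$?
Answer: $11978$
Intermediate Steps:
$v = -32$ ($v = -6 - 26 = -32$)
$\left(-74 + v\right) \left(-113\right) = \left(-74 - 32\right) \left(-113\right) = \left(-106\right) \left(-113\right) = 11978$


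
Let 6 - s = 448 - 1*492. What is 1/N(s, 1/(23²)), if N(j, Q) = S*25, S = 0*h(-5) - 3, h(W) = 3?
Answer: -1/75 ≈ -0.013333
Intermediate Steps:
S = -3 (S = 0*3 - 3 = 0 - 3 = -3)
s = 50 (s = 6 - (448 - 1*492) = 6 - (448 - 492) = 6 - 1*(-44) = 6 + 44 = 50)
N(j, Q) = -75 (N(j, Q) = -3*25 = -75)
1/N(s, 1/(23²)) = 1/(-75) = -1/75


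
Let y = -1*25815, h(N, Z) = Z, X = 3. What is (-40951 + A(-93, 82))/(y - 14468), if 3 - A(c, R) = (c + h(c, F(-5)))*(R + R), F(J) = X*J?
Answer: 23236/40283 ≈ 0.57682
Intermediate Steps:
F(J) = 3*J
y = -25815
A(c, R) = 3 - 2*R*(-15 + c) (A(c, R) = 3 - (c + 3*(-5))*(R + R) = 3 - (c - 15)*2*R = 3 - (-15 + c)*2*R = 3 - 2*R*(-15 + c))
(-40951 + A(-93, 82))/(y - 14468) = (-40951 + (3 + 30*82 - 2*82*(-93)))/(-25815 - 14468) = (-40951 + (3 + 2460 + 15252))/(-40283) = (-40951 + 17715)*(-1/40283) = -23236*(-1/40283) = 23236/40283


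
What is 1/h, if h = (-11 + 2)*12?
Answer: -1/108 ≈ -0.0092593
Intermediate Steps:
h = -108 (h = -9*12 = -108)
1/h = 1/(-108) = -1/108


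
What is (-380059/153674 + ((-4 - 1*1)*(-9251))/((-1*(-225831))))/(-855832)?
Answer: 78720913159/29701095917144208 ≈ 2.6504e-6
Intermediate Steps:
(-380059/153674 + ((-4 - 1*1)*(-9251))/((-1*(-225831))))/(-855832) = (-380059*1/153674 + ((-4 - 1)*(-9251))/225831)*(-1/855832) = (-380059/153674 - 5*(-9251)*(1/225831))*(-1/855832) = (-380059/153674 + 46255*(1/225831))*(-1/855832) = (-380059/153674 + 46255/225831)*(-1/855832) = -78720913159/34704353094*(-1/855832) = 78720913159/29701095917144208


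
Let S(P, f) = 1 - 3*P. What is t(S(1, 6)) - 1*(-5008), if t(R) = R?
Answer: 5006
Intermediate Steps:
t(S(1, 6)) - 1*(-5008) = (1 - 3*1) - 1*(-5008) = (1 - 3) + 5008 = -2 + 5008 = 5006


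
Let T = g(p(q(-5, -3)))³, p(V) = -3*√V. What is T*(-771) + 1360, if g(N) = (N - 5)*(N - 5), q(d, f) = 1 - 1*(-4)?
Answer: -993046640 - 444096000*√5 ≈ -1.9861e+9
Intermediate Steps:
q(d, f) = 5 (q(d, f) = 1 + 4 = 5)
g(N) = (-5 + N)² (g(N) = (-5 + N)*(-5 + N) = (-5 + N)²)
T = (-5 - 3*√5)⁶ (T = ((-5 - 3*√5)²)³ = (-5 - 3*√5)⁶ ≈ 2.5760e+6)
T*(-771) + 1360 = (1288000 + 576000*√5)*(-771) + 1360 = (-993048000 - 444096000*√5) + 1360 = -993046640 - 444096000*√5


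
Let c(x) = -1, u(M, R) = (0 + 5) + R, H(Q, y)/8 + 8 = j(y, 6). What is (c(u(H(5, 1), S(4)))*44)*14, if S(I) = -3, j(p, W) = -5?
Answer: -616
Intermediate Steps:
H(Q, y) = -104 (H(Q, y) = -64 + 8*(-5) = -64 - 40 = -104)
u(M, R) = 5 + R
(c(u(H(5, 1), S(4)))*44)*14 = -1*44*14 = -44*14 = -616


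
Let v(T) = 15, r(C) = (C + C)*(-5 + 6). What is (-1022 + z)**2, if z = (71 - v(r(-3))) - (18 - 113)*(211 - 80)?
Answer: 131767441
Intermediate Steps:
r(C) = 2*C (r(C) = (2*C)*1 = 2*C)
z = 12501 (z = (71 - 1*15) - (18 - 113)*(211 - 80) = (71 - 15) - (-95)*131 = 56 - 1*(-12445) = 56 + 12445 = 12501)
(-1022 + z)**2 = (-1022 + 12501)**2 = 11479**2 = 131767441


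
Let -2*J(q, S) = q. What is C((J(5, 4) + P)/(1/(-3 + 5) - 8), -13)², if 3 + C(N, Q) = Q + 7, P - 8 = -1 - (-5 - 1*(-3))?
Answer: 81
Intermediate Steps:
P = 9 (P = 8 + (-1 - (-5 - 1*(-3))) = 8 + (-1 - (-5 + 3)) = 8 + (-1 - 1*(-2)) = 8 + (-1 + 2) = 8 + 1 = 9)
J(q, S) = -q/2
C(N, Q) = 4 + Q (C(N, Q) = -3 + (Q + 7) = -3 + (7 + Q) = 4 + Q)
C((J(5, 4) + P)/(1/(-3 + 5) - 8), -13)² = (4 - 13)² = (-9)² = 81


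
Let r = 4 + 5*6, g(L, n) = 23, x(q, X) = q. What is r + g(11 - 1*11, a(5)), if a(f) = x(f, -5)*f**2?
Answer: 57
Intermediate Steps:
a(f) = f**3 (a(f) = f*f**2 = f**3)
r = 34 (r = 4 + 30 = 34)
r + g(11 - 1*11, a(5)) = 34 + 23 = 57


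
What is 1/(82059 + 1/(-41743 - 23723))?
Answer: 65466/5372074493 ≈ 1.2186e-5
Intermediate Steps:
1/(82059 + 1/(-41743 - 23723)) = 1/(82059 + 1/(-65466)) = 1/(82059 - 1/65466) = 1/(5372074493/65466) = 65466/5372074493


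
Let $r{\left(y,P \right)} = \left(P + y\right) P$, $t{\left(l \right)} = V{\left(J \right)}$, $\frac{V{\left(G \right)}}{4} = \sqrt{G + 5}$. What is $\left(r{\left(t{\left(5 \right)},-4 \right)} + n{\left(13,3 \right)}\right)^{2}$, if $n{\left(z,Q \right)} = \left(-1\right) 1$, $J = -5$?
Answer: $225$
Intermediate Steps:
$n{\left(z,Q \right)} = -1$
$V{\left(G \right)} = 4 \sqrt{5 + G}$ ($V{\left(G \right)} = 4 \sqrt{G + 5} = 4 \sqrt{5 + G}$)
$t{\left(l \right)} = 0$ ($t{\left(l \right)} = 4 \sqrt{5 - 5} = 4 \sqrt{0} = 4 \cdot 0 = 0$)
$r{\left(y,P \right)} = P \left(P + y\right)$
$\left(r{\left(t{\left(5 \right)},-4 \right)} + n{\left(13,3 \right)}\right)^{2} = \left(- 4 \left(-4 + 0\right) - 1\right)^{2} = \left(\left(-4\right) \left(-4\right) - 1\right)^{2} = \left(16 - 1\right)^{2} = 15^{2} = 225$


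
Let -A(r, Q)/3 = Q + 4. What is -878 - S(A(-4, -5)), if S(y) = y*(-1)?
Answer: -875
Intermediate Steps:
A(r, Q) = -12 - 3*Q (A(r, Q) = -3*(Q + 4) = -3*(4 + Q) = -12 - 3*Q)
S(y) = -y
-878 - S(A(-4, -5)) = -878 - (-1)*(-12 - 3*(-5)) = -878 - (-1)*(-12 + 15) = -878 - (-1)*3 = -878 - 1*(-3) = -878 + 3 = -875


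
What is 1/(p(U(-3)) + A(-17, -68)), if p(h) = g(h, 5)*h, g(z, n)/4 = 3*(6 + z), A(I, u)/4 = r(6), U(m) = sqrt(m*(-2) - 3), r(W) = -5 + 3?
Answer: -7/3692 + 9*sqrt(3)/1846 ≈ 0.0065485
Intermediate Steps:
r(W) = -2
U(m) = sqrt(-3 - 2*m) (U(m) = sqrt(-2*m - 3) = sqrt(-3 - 2*m))
A(I, u) = -8 (A(I, u) = 4*(-2) = -8)
g(z, n) = 72 + 12*z (g(z, n) = 4*(3*(6 + z)) = 4*(18 + 3*z) = 72 + 12*z)
p(h) = h*(72 + 12*h) (p(h) = (72 + 12*h)*h = h*(72 + 12*h))
1/(p(U(-3)) + A(-17, -68)) = 1/(12*sqrt(-3 - 2*(-3))*(6 + sqrt(-3 - 2*(-3))) - 8) = 1/(12*sqrt(-3 + 6)*(6 + sqrt(-3 + 6)) - 8) = 1/(12*sqrt(3)*(6 + sqrt(3)) - 8) = 1/(-8 + 12*sqrt(3)*(6 + sqrt(3)))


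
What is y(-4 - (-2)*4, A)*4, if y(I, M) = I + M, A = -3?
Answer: 4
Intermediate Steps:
y(-4 - (-2)*4, A)*4 = ((-4 - (-2)*4) - 3)*4 = ((-4 - 1*(-8)) - 3)*4 = ((-4 + 8) - 3)*4 = (4 - 3)*4 = 1*4 = 4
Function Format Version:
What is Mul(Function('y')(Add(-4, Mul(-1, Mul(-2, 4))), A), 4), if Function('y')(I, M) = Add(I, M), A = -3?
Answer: 4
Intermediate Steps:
Mul(Function('y')(Add(-4, Mul(-1, Mul(-2, 4))), A), 4) = Mul(Add(Add(-4, Mul(-1, Mul(-2, 4))), -3), 4) = Mul(Add(Add(-4, Mul(-1, -8)), -3), 4) = Mul(Add(Add(-4, 8), -3), 4) = Mul(Add(4, -3), 4) = Mul(1, 4) = 4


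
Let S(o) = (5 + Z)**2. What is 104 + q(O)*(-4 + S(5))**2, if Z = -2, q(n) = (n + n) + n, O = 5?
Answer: 479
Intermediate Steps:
q(n) = 3*n (q(n) = 2*n + n = 3*n)
S(o) = 9 (S(o) = (5 - 2)**2 = 3**2 = 9)
104 + q(O)*(-4 + S(5))**2 = 104 + (3*5)*(-4 + 9)**2 = 104 + 15*5**2 = 104 + 15*25 = 104 + 375 = 479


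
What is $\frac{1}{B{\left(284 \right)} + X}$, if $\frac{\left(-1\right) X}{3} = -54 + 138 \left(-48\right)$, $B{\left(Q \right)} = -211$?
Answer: $\frac{1}{19823} \approx 5.0446 \cdot 10^{-5}$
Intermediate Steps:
$X = 20034$ ($X = - 3 \left(-54 + 138 \left(-48\right)\right) = - 3 \left(-54 - 6624\right) = \left(-3\right) \left(-6678\right) = 20034$)
$\frac{1}{B{\left(284 \right)} + X} = \frac{1}{-211 + 20034} = \frac{1}{19823}$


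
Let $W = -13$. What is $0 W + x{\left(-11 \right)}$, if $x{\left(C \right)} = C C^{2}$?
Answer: $-1331$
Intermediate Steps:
$x{\left(C \right)} = C^{3}$
$0 W + x{\left(-11 \right)} = 0 \left(-13\right) + \left(-11\right)^{3} = 0 - 1331 = -1331$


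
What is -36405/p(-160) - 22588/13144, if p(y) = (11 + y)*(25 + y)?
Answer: -5182583/1468842 ≈ -3.5283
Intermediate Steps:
-36405/p(-160) - 22588/13144 = -36405/(275 + (-160)**2 + 36*(-160)) - 22588/13144 = -36405/(275 + 25600 - 5760) - 22588*1/13144 = -36405/20115 - 5647/3286 = -36405*1/20115 - 5647/3286 = -809/447 - 5647/3286 = -5182583/1468842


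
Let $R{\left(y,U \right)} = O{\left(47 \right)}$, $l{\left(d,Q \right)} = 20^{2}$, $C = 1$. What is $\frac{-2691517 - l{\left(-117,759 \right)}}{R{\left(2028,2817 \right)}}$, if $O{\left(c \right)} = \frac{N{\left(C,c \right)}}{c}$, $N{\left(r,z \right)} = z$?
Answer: $-2691917$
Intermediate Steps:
$l{\left(d,Q \right)} = 400$
$O{\left(c \right)} = 1$ ($O{\left(c \right)} = \frac{c}{c} = 1$)
$R{\left(y,U \right)} = 1$
$\frac{-2691517 - l{\left(-117,759 \right)}}{R{\left(2028,2817 \right)}} = \frac{-2691517 - 400}{1} = \left(-2691517 - 400\right) 1 = \left(-2691917\right) 1 = -2691917$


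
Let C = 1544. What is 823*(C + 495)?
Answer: 1678097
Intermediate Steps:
823*(C + 495) = 823*(1544 + 495) = 823*2039 = 1678097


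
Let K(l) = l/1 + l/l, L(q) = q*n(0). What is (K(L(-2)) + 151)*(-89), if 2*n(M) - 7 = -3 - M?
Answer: -13172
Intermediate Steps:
n(M) = 2 - M/2 (n(M) = 7/2 + (-3 - M)/2 = 7/2 + (-3/2 - M/2) = 2 - M/2)
L(q) = 2*q (L(q) = q*(2 - ½*0) = q*(2 + 0) = q*2 = 2*q)
K(l) = 1 + l (K(l) = l*1 + 1 = l + 1 = 1 + l)
(K(L(-2)) + 151)*(-89) = ((1 + 2*(-2)) + 151)*(-89) = ((1 - 4) + 151)*(-89) = (-3 + 151)*(-89) = 148*(-89) = -13172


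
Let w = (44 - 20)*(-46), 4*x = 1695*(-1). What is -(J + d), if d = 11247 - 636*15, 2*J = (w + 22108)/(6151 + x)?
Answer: -39147671/22909 ≈ -1708.8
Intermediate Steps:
x = -1695/4 (x = (1695*(-1))/4 = (¼)*(-1695) = -1695/4 ≈ -423.75)
w = -1104 (w = 24*(-46) = -1104)
J = 42008/22909 (J = ((-1104 + 22108)/(6151 - 1695/4))/2 = (21004/(22909/4))/2 = (21004*(4/22909))/2 = (½)*(84016/22909) = 42008/22909 ≈ 1.8337)
d = 1707 (d = 11247 - 9540 = 1707)
-(J + d) = -(42008/22909 + 1707) = -1*39147671/22909 = -39147671/22909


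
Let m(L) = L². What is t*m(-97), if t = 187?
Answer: 1759483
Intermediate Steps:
t*m(-97) = 187*(-97)² = 187*9409 = 1759483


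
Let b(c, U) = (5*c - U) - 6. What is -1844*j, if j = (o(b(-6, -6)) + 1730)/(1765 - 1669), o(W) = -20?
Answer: -131385/4 ≈ -32846.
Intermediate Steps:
b(c, U) = -6 - U + 5*c (b(c, U) = (-U + 5*c) - 6 = -6 - U + 5*c)
j = 285/16 (j = (-20 + 1730)/(1765 - 1669) = 1710/96 = 1710*(1/96) = 285/16 ≈ 17.813)
-1844*j = -1844*285/16 = -131385/4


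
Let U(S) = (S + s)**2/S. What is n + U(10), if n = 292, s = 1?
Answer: 3041/10 ≈ 304.10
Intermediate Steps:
U(S) = (1 + S)**2/S (U(S) = (S + 1)**2/S = (1 + S)**2/S)
n + U(10) = 292 + (1 + 10)**2/10 = 292 + (1/10)*11**2 = 292 + (1/10)*121 = 292 + 121/10 = 3041/10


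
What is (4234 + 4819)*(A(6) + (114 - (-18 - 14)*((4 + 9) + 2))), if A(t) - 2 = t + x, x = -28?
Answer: 5196422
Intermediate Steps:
A(t) = -26 + t (A(t) = 2 + (t - 28) = 2 + (-28 + t) = -26 + t)
(4234 + 4819)*(A(6) + (114 - (-18 - 14)*((4 + 9) + 2))) = (4234 + 4819)*((-26 + 6) + (114 - (-18 - 14)*((4 + 9) + 2))) = 9053*(-20 + (114 - (-32)*(13 + 2))) = 9053*(-20 + (114 - (-32)*15)) = 9053*(-20 + (114 - 1*(-480))) = 9053*(-20 + (114 + 480)) = 9053*(-20 + 594) = 9053*574 = 5196422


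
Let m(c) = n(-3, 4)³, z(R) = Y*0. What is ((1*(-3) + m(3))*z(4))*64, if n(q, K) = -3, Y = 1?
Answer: 0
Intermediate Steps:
z(R) = 0 (z(R) = 1*0 = 0)
m(c) = -27 (m(c) = (-3)³ = -27)
((1*(-3) + m(3))*z(4))*64 = ((1*(-3) - 27)*0)*64 = ((-3 - 27)*0)*64 = -30*0*64 = 0*64 = 0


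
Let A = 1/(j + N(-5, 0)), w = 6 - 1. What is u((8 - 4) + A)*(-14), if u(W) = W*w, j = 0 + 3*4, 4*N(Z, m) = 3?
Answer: -14560/51 ≈ -285.49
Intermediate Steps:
w = 5
N(Z, m) = 3/4 (N(Z, m) = (1/4)*3 = 3/4)
j = 12 (j = 0 + 12 = 12)
A = 4/51 (A = 1/(12 + 3/4) = 1/(51/4) = 4/51 ≈ 0.078431)
u(W) = 5*W (u(W) = W*5 = 5*W)
u((8 - 4) + A)*(-14) = (5*((8 - 4) + 4/51))*(-14) = (5*(4 + 4/51))*(-14) = (5*(208/51))*(-14) = (1040/51)*(-14) = -14560/51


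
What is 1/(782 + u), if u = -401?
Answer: 1/381 ≈ 0.0026247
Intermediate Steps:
1/(782 + u) = 1/(782 - 401) = 1/381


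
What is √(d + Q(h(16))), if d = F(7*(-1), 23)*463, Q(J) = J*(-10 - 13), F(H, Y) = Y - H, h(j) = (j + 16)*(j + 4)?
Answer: I*√830 ≈ 28.81*I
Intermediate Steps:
h(j) = (4 + j)*(16 + j) (h(j) = (16 + j)*(4 + j) = (4 + j)*(16 + j))
Q(J) = -23*J (Q(J) = J*(-23) = -23*J)
d = 13890 (d = (23 - 7*(-1))*463 = (23 - 1*(-7))*463 = (23 + 7)*463 = 30*463 = 13890)
√(d + Q(h(16))) = √(13890 - 23*(64 + 16² + 20*16)) = √(13890 - 23*(64 + 256 + 320)) = √(13890 - 23*640) = √(13890 - 14720) = √(-830) = I*√830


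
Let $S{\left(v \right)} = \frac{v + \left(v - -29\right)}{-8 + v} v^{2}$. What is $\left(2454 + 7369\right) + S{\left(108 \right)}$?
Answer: $\frac{191999}{5} \approx 38400.0$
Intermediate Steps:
$S{\left(v \right)} = \frac{v^{2} \left(29 + 2 v\right)}{-8 + v}$ ($S{\left(v \right)} = \frac{v + \left(v + 29\right)}{-8 + v} v^{2} = \frac{v + \left(29 + v\right)}{-8 + v} v^{2} = \frac{29 + 2 v}{-8 + v} v^{2} = \frac{v^{2} \left(29 + 2 v\right)}{-8 + v}$)
$\left(2454 + 7369\right) + S{\left(108 \right)} = \left(2454 + 7369\right) + \frac{108^{2} \left(29 + 2 \cdot 108\right)}{-8 + 108} = 9823 + \frac{11664 \left(29 + 216\right)}{100} = 9823 + 11664 \cdot \frac{1}{100} \cdot 245 = 9823 + \frac{142884}{5} = \frac{191999}{5}$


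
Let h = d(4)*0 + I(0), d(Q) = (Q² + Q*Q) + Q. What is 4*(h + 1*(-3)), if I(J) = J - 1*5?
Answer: -32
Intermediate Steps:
I(J) = -5 + J (I(J) = J - 5 = -5 + J)
d(Q) = Q + 2*Q² (d(Q) = (Q² + Q²) + Q = 2*Q² + Q = Q + 2*Q²)
h = -5 (h = (4*(1 + 2*4))*0 + (-5 + 0) = (4*(1 + 8))*0 - 5 = (4*9)*0 - 5 = 36*0 - 5 = 0 - 5 = -5)
4*(h + 1*(-3)) = 4*(-5 + 1*(-3)) = 4*(-5 - 3) = 4*(-8) = -32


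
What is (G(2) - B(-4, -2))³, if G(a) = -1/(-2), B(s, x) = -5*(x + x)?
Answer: -59319/8 ≈ -7414.9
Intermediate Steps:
B(s, x) = -10*x
G(a) = ½ (G(a) = -1*(-½) = ½)
(G(2) - B(-4, -2))³ = (½ - (-10)*(-2))³ = (½ - 1*20)³ = (½ - 20)³ = (-39/2)³ = -59319/8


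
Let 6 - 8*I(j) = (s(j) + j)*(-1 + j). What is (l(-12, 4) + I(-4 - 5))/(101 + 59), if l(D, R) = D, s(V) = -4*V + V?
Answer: 9/128 ≈ 0.070313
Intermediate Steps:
s(V) = -3*V
I(j) = 3/4 + j*(-1 + j)/4 (I(j) = 3/4 - (-3*j + j)*(-1 + j)/8 = 3/4 - (-2*j)*(-1 + j)/8 = 3/4 - (-1)*j*(-1 + j)/4 = 3/4 + j*(-1 + j)/4)
(l(-12, 4) + I(-4 - 5))/(101 + 59) = (-12 + (3/4 - (-4 - 5)/4 + (-4 - 5)**2/4))/(101 + 59) = (-12 + (3/4 - 1/4*(-9) + (1/4)*(-9)**2))/160 = (-12 + (3/4 + 9/4 + (1/4)*81))/160 = (-12 + (3/4 + 9/4 + 81/4))/160 = (-12 + 93/4)/160 = (1/160)*(45/4) = 9/128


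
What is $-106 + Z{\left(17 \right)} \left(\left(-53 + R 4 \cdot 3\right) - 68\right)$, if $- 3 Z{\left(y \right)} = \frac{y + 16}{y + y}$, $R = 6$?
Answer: $- \frac{3065}{34} \approx -90.147$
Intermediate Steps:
$Z{\left(y \right)} = - \frac{16 + y}{6 y}$ ($Z{\left(y \right)} = - \frac{\left(y + 16\right) \frac{1}{y + y}}{3} = - \frac{\left(16 + y\right) \frac{1}{2 y}}{3} = - \frac{\frac{1}{2} \frac{1}{y} \left(16 + y\right)}{3} = - \frac{16 + y}{6 y}$)
$-106 + Z{\left(17 \right)} \left(\left(-53 + R 4 \cdot 3\right) - 68\right) = -106 + \frac{-16 - 17}{6 \cdot 17} \left(\left(-53 + 6 \cdot 4 \cdot 3\right) - 68\right) = -106 + \frac{1}{6} \cdot \frac{1}{17} \left(-16 - 17\right) \left(\left(-53 + 24 \cdot 3\right) - 68\right) = -106 + \frac{1}{6} \cdot \frac{1}{17} \left(-33\right) \left(\left(-53 + 72\right) - 68\right) = -106 - \frac{11 \left(19 - 68\right)}{34} = -106 - - \frac{539}{34} = -106 + \frac{539}{34} = - \frac{3065}{34}$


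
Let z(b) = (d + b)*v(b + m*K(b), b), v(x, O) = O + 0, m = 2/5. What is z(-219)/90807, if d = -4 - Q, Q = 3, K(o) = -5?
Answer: 16498/30269 ≈ 0.54505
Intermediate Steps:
m = 2/5 (m = 2*(1/5) = 2/5 ≈ 0.40000)
d = -7 (d = -4 - 1*3 = -4 - 3 = -7)
v(x, O) = O
z(b) = b*(-7 + b) (z(b) = (-7 + b)*b = b*(-7 + b))
z(-219)/90807 = -219*(-7 - 219)/90807 = -219*(-226)*(1/90807) = 49494*(1/90807) = 16498/30269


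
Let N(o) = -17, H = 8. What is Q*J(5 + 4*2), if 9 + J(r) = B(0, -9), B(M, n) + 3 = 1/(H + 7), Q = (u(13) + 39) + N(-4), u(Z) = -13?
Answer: -537/5 ≈ -107.40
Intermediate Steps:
Q = 9 (Q = (-13 + 39) - 17 = 26 - 17 = 9)
B(M, n) = -44/15 (B(M, n) = -3 + 1/(8 + 7) = -3 + 1/15 = -44/15)
J(r) = -179/15 (J(r) = -9 - 44/15 = -179/15)
Q*J(5 + 4*2) = 9*(-179/15) = -537/5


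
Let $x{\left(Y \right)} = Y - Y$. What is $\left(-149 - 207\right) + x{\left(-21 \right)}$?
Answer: $-356$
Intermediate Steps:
$x{\left(Y \right)} = 0$
$\left(-149 - 207\right) + x{\left(-21 \right)} = \left(-149 - 207\right) + 0 = -356 + 0 = -356$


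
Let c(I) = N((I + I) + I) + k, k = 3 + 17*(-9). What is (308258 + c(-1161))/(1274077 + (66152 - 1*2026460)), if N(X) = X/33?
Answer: -3388027/7548541 ≈ -0.44883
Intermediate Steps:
k = -150 (k = 3 - 153 = -150)
N(X) = X/33 (N(X) = X*(1/33) = X/33)
c(I) = -150 + I/11 (c(I) = ((I + I) + I)/33 - 150 = (2*I + I)/33 - 150 = (3*I)/33 - 150 = I/11 - 150 = -150 + I/11)
(308258 + c(-1161))/(1274077 + (66152 - 1*2026460)) = (308258 + (-150 + (1/11)*(-1161)))/(1274077 + (66152 - 1*2026460)) = (308258 + (-150 - 1161/11))/(1274077 + (66152 - 2026460)) = (308258 - 2811/11)/(1274077 - 1960308) = (3388027/11)/(-686231) = (3388027/11)*(-1/686231) = -3388027/7548541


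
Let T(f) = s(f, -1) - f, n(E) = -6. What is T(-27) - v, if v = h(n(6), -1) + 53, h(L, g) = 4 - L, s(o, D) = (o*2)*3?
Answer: -198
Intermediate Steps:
s(o, D) = 6*o (s(o, D) = (2*o)*3 = 6*o)
v = 63 (v = (4 - 1*(-6)) + 53 = (4 + 6) + 53 = 10 + 53 = 63)
T(f) = 5*f (T(f) = 6*f - f = 5*f)
T(-27) - v = 5*(-27) - 1*63 = -135 - 63 = -198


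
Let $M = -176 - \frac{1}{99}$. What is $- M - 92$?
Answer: $\frac{8317}{99} \approx 84.01$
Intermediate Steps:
$M = - \frac{17425}{99}$ ($M = -176 - \frac{1}{99} = - \frac{17425}{99} \approx -176.01$)
$- M - 92 = \left(-1\right) \left(- \frac{17425}{99}\right) - 92 = \frac{17425}{99} - 92 = \frac{8317}{99}$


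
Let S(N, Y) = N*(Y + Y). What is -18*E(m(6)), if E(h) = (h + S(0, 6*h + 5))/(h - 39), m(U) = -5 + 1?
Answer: -72/43 ≈ -1.6744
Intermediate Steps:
S(N, Y) = 2*N*Y (S(N, Y) = N*(2*Y) = 2*N*Y)
m(U) = -4
E(h) = h/(-39 + h) (E(h) = (h + 2*0*(6*h + 5))/(h - 39) = (h + 2*0*(5 + 6*h))/(-39 + h) = (h + 0)/(-39 + h) = h/(-39 + h))
-18*E(m(6)) = -(-72)/(-39 - 4) = -(-72)/(-43) = -(-72)*(-1)/43 = -18*4/43 = -72/43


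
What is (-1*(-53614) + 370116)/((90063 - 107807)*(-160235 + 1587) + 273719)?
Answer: 423730/2815323831 ≈ 0.00015051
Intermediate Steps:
(-1*(-53614) + 370116)/((90063 - 107807)*(-160235 + 1587) + 273719) = (53614 + 370116)/(-17744*(-158648) + 273719) = 423730/(2815050112 + 273719) = 423730/2815323831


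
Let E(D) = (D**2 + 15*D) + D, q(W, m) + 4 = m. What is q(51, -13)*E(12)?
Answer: -5712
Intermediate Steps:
q(W, m) = -4 + m
E(D) = D**2 + 16*D
q(51, -13)*E(12) = (-4 - 13)*(12*(16 + 12)) = -204*28 = -17*336 = -5712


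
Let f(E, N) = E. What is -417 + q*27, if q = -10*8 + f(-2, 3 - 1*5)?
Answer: -2631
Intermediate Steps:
q = -82 (q = -10*8 - 2 = -80 - 2 = -82)
-417 + q*27 = -417 - 82*27 = -417 - 2214 = -2631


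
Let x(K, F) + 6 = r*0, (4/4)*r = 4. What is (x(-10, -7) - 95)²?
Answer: 10201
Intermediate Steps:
r = 4
x(K, F) = -6 (x(K, F) = -6 + 4*0 = -6 + 0 = -6)
(x(-10, -7) - 95)² = (-6 - 95)² = (-101)² = 10201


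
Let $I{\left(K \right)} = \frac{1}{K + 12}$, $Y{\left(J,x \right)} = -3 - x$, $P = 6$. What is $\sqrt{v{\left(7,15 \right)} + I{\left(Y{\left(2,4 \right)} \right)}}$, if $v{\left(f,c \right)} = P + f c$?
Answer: $\frac{2 \sqrt{695}}{5} \approx 10.545$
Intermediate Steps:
$v{\left(f,c \right)} = 6 + c f$ ($v{\left(f,c \right)} = 6 + f c = 6 + c f$)
$I{\left(K \right)} = \frac{1}{12 + K}$
$\sqrt{v{\left(7,15 \right)} + I{\left(Y{\left(2,4 \right)} \right)}} = \sqrt{\left(6 + 15 \cdot 7\right) + \frac{1}{12 - 7}} = \sqrt{\left(6 + 105\right) + \frac{1}{12 - 7}} = \sqrt{111 + \frac{1}{12 - 7}} = \sqrt{111 + \frac{1}{5}} = \sqrt{\frac{556}{5}} = \frac{2 \sqrt{695}}{5}$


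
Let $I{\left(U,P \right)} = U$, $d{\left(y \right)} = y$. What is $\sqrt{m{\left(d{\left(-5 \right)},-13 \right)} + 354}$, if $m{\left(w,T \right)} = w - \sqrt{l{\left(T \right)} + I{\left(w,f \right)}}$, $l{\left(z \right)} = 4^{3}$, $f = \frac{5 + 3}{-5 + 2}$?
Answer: $\sqrt{349 - \sqrt{59}} \approx 18.475$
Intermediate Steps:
$f = - \frac{8}{3}$ ($f = \frac{8}{-3} = 8 \left(- \frac{1}{3}\right) = - \frac{8}{3} \approx -2.6667$)
$l{\left(z \right)} = 64$
$m{\left(w,T \right)} = w - \sqrt{64 + w}$
$\sqrt{m{\left(d{\left(-5 \right)},-13 \right)} + 354} = \sqrt{\left(-5 - \sqrt{64 - 5}\right) + 354} = \sqrt{\left(-5 - \sqrt{59}\right) + 354} = \sqrt{349 - \sqrt{59}}$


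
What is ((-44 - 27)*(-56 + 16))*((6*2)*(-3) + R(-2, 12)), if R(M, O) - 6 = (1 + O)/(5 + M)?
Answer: -218680/3 ≈ -72893.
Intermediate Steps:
R(M, O) = 6 + (1 + O)/(5 + M)
((-44 - 27)*(-56 + 16))*((6*2)*(-3) + R(-2, 12)) = ((-44 - 27)*(-56 + 16))*((6*2)*(-3) + (31 + 12 + 6*(-2))/(5 - 2)) = (-71*(-40))*(12*(-3) + (31 + 12 - 12)/3) = 2840*(-36 + (⅓)*31) = 2840*(-36 + 31/3) = 2840*(-77/3) = -218680/3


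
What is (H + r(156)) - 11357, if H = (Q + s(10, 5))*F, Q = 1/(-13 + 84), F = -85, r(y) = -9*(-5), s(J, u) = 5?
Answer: -833412/71 ≈ -11738.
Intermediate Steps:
r(y) = 45
Q = 1/71 ≈ 0.014085
H = -30260/71 (H = (1/71 + 5)*(-85) = (356/71)*(-85) = -30260/71 ≈ -426.20)
(H + r(156)) - 11357 = (-30260/71 + 45) - 11357 = -27065/71 - 11357 = -833412/71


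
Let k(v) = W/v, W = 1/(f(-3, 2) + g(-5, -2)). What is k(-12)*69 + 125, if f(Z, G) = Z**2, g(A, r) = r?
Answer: 3477/28 ≈ 124.18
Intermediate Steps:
W = 1/7 (W = 1/((-3)**2 - 2) = 1/(9 - 2) = 1/7 ≈ 0.14286)
k(v) = 1/(7*v)
k(-12)*69 + 125 = ((1/7)/(-12))*69 + 125 = ((1/7)*(-1/12))*69 + 125 = -1/84*69 + 125 = -23/28 + 125 = 3477/28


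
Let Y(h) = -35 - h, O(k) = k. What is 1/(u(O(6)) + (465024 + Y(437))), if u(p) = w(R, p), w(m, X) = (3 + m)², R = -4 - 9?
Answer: 1/464652 ≈ 2.1521e-6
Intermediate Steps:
R = -13
u(p) = 100 (u(p) = (3 - 13)² = (-10)² = 100)
1/(u(O(6)) + (465024 + Y(437))) = 1/(100 + (465024 + (-35 - 1*437))) = 1/(100 + (465024 + (-35 - 437))) = 1/(100 + (465024 - 472)) = 1/(100 + 464552) = 1/464652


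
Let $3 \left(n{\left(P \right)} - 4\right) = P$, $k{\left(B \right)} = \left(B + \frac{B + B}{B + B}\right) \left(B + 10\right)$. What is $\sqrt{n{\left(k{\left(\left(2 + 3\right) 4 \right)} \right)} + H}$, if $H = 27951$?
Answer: $\sqrt{28165} \approx 167.82$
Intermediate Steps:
$k{\left(B \right)} = \left(1 + B\right) \left(10 + B\right)$ ($k{\left(B \right)} = \left(B + \frac{2 B}{2 B}\right) \left(10 + B\right) = \left(B + 2 B \frac{1}{2 B}\right) \left(10 + B\right) = \left(B + 1\right) \left(10 + B\right) = \left(1 + B\right) \left(10 + B\right)$)
$n{\left(P \right)} = 4 + \frac{P}{3}$
$\sqrt{n{\left(k{\left(\left(2 + 3\right) 4 \right)} \right)} + H} = \sqrt{\left(4 + \frac{10 + \left(\left(2 + 3\right) 4\right)^{2} + 11 \left(2 + 3\right) 4}{3}\right) + 27951} = \sqrt{\left(4 + \frac{10 + \left(5 \cdot 4\right)^{2} + 11 \cdot 5 \cdot 4}{3}\right) + 27951} = \sqrt{\left(4 + \frac{10 + 20^{2} + 11 \cdot 20}{3}\right) + 27951} = \sqrt{\left(4 + \frac{10 + 400 + 220}{3}\right) + 27951} = \sqrt{\left(4 + \frac{1}{3} \cdot 630\right) + 27951} = \sqrt{\left(4 + 210\right) + 27951} = \sqrt{214 + 27951} = \sqrt{28165}$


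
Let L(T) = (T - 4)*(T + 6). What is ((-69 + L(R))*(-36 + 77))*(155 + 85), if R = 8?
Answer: -127920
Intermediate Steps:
L(T) = (-4 + T)*(6 + T)
((-69 + L(R))*(-36 + 77))*(155 + 85) = ((-69 + (-24 + 8² + 2*8))*(-36 + 77))*(155 + 85) = ((-69 + (-24 + 64 + 16))*41)*240 = ((-69 + 56)*41)*240 = -13*41*240 = -533*240 = -127920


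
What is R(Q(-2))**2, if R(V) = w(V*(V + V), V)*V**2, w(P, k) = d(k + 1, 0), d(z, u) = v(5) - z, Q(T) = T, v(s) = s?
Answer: 576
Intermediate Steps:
d(z, u) = 5 - z
w(P, k) = 4 - k (w(P, k) = 5 - (k + 1) = 5 - (1 + k) = 5 + (-1 - k) = 4 - k)
R(V) = V**2*(4 - V) (R(V) = (4 - V)*V**2 = V**2*(4 - V))
R(Q(-2))**2 = ((-2)**2*(4 - 1*(-2)))**2 = (4*(4 + 2))**2 = (4*6)**2 = 24**2 = 576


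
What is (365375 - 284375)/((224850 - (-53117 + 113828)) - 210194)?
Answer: -16200/9211 ≈ -1.7588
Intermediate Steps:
(365375 - 284375)/((224850 - (-53117 + 113828)) - 210194) = 81000/((224850 - 1*60711) - 210194) = 81000/((224850 - 60711) - 210194) = 81000/(164139 - 210194) = 81000/(-46055) = 81000*(-1/46055) = -16200/9211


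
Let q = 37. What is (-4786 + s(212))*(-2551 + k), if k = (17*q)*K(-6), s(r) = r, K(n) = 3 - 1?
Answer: 5914182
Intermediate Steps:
K(n) = 2
k = 1258 (k = (17*37)*2 = 629*2 = 1258)
(-4786 + s(212))*(-2551 + k) = (-4786 + 212)*(-2551 + 1258) = -4574*(-1293) = 5914182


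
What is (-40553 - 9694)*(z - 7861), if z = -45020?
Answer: 2657111607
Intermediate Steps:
(-40553 - 9694)*(z - 7861) = (-40553 - 9694)*(-45020 - 7861) = -50247*(-52881) = 2657111607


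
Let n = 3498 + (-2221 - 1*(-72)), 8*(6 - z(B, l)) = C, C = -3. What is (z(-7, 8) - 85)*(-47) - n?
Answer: 18771/8 ≈ 2346.4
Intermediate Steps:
z(B, l) = 51/8 (z(B, l) = 6 - ⅛*(-3) = 6 + 3/8 = 51/8)
n = 1349 (n = 3498 + (-2221 + 72) = 3498 - 2149 = 1349)
(z(-7, 8) - 85)*(-47) - n = (51/8 - 85)*(-47) - 1*1349 = -629/8*(-47) - 1349 = 29563/8 - 1349 = 18771/8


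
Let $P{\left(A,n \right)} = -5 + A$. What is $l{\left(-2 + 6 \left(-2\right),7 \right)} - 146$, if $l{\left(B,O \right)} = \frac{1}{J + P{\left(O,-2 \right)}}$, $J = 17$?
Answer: $- \frac{2773}{19} \approx -145.95$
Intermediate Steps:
$l{\left(B,O \right)} = \frac{1}{12 + O}$ ($l{\left(B,O \right)} = \frac{1}{17 + \left(-5 + O\right)} = \frac{1}{12 + O}$)
$l{\left(-2 + 6 \left(-2\right),7 \right)} - 146 = \frac{1}{12 + 7} - 146 = \frac{1}{19} - 146 = - \frac{2773}{19}$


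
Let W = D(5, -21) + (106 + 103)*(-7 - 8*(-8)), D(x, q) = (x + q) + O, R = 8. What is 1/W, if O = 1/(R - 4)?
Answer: 4/47589 ≈ 8.4053e-5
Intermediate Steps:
O = ¼ (O = 1/(8 - 4) = 1/4 = ¼ ≈ 0.25000)
D(x, q) = ¼ + q + x (D(x, q) = (x + q) + ¼ = (q + x) + ¼ = ¼ + q + x)
W = 47589/4 (W = (¼ - 21 + 5) + (106 + 103)*(-7 - 8*(-8)) = -63/4 + 209*(-7 + 64) = -63/4 + 209*57 = -63/4 + 11913 = 47589/4 ≈ 11897.)
1/W = 1/(47589/4) = 4/47589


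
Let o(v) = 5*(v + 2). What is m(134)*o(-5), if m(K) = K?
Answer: -2010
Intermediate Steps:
o(v) = 10 + 5*v (o(v) = 5*(2 + v) = 10 + 5*v)
m(134)*o(-5) = 134*(10 + 5*(-5)) = 134*(10 - 25) = 134*(-15) = -2010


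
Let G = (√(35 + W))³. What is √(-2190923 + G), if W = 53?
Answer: √(-2190923 + 176*√22) ≈ 1479.9*I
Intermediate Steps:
G = 176*√22 (G = (√(35 + 53))³ = (√88)³ = (2*√22)³ = 176*√22 ≈ 825.51)
√(-2190923 + G) = √(-2190923 + 176*√22)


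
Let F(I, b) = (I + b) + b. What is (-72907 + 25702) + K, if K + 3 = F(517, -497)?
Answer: -47685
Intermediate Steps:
F(I, b) = I + 2*b
K = -480 (K = -3 + (517 + 2*(-497)) = -3 + (517 - 994) = -3 - 477 = -480)
(-72907 + 25702) + K = (-72907 + 25702) - 480 = -47205 - 480 = -47685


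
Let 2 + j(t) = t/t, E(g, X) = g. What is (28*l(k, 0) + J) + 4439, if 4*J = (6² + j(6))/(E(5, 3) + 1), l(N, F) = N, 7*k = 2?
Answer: 106763/24 ≈ 4448.5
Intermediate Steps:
k = 2/7 (k = (⅐)*2 = 2/7 ≈ 0.28571)
j(t) = -1 (j(t) = -2 + t/t = -2 + 1 = -1)
J = 35/24 (J = ((6² - 1)/(5 + 1))/4 = ((36 - 1)/6)/4 = (35*(⅙))/4 = (¼)*(35/6) = 35/24 ≈ 1.4583)
(28*l(k, 0) + J) + 4439 = (28*(2/7) + 35/24) + 4439 = (8 + 35/24) + 4439 = 227/24 + 4439 = 106763/24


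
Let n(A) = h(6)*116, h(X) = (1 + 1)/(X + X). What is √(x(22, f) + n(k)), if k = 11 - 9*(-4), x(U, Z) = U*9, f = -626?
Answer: 2*√489/3 ≈ 14.742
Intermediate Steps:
x(U, Z) = 9*U
h(X) = 1/X (h(X) = 2/((2*X)) = 2*(1/(2*X)) = 1/X)
k = 47 (k = 11 + 36 = 47)
n(A) = 58/3 (n(A) = 116/6 = (⅙)*116 = 58/3)
√(x(22, f) + n(k)) = √(9*22 + 58/3) = √(198 + 58/3) = √(652/3) = 2*√489/3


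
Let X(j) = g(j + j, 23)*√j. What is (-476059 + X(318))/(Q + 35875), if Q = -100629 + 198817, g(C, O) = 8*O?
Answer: -476059/134063 + 184*√318/134063 ≈ -3.5265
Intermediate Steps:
X(j) = 184*√j (X(j) = (8*23)*√j = 184*√j)
Q = 98188
(-476059 + X(318))/(Q + 35875) = (-476059 + 184*√318)/(98188 + 35875) = (-476059 + 184*√318)/134063 = (-476059 + 184*√318)*(1/134063) = -476059/134063 + 184*√318/134063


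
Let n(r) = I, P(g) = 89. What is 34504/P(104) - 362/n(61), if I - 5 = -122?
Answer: 4069186/10413 ≈ 390.78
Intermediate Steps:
I = -117 (I = 5 - 122 = -117)
n(r) = -117
34504/P(104) - 362/n(61) = 34504/89 - 362/(-117) = 34504*(1/89) - 362*(-1/117) = 34504/89 + 362/117 = 4069186/10413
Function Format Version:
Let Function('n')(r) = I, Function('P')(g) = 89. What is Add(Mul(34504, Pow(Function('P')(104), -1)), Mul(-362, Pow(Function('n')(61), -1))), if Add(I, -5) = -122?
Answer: Rational(4069186, 10413) ≈ 390.78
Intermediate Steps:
I = -117 (I = Add(5, -122) = -117)
Function('n')(r) = -117
Add(Mul(34504, Pow(Function('P')(104), -1)), Mul(-362, Pow(Function('n')(61), -1))) = Add(Mul(34504, Pow(89, -1)), Mul(-362, Pow(-117, -1))) = Add(Mul(34504, Rational(1, 89)), Mul(-362, Rational(-1, 117))) = Add(Rational(34504, 89), Rational(362, 117)) = Rational(4069186, 10413)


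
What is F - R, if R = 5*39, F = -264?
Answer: -459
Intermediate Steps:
R = 195
F - R = -264 - 1*195 = -264 - 195 = -459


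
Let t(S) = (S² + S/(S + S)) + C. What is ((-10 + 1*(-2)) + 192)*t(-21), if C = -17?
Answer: 76410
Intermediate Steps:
t(S) = -33/2 + S² (t(S) = (S² + S/(S + S)) - 17 = (S² + S/((2*S))) - 17 = (S² + (1/(2*S))*S) - 17 = (S² + ½) - 17 = (½ + S²) - 17 = -33/2 + S²)
((-10 + 1*(-2)) + 192)*t(-21) = ((-10 + 1*(-2)) + 192)*(-33/2 + (-21)²) = ((-10 - 2) + 192)*(-33/2 + 441) = (-12 + 192)*(849/2) = 180*(849/2) = 76410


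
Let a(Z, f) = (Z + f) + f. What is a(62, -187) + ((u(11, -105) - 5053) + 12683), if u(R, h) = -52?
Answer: 7266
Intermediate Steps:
a(Z, f) = Z + 2*f
a(62, -187) + ((u(11, -105) - 5053) + 12683) = (62 + 2*(-187)) + ((-52 - 5053) + 12683) = (62 - 374) + (-5105 + 12683) = -312 + 7578 = 7266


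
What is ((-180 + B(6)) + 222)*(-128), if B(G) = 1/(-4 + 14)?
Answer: -26944/5 ≈ -5388.8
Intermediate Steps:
B(G) = ⅒ (B(G) = 1/10 = ⅒)
((-180 + B(6)) + 222)*(-128) = ((-180 + ⅒) + 222)*(-128) = (-1799/10 + 222)*(-128) = (421/10)*(-128) = -26944/5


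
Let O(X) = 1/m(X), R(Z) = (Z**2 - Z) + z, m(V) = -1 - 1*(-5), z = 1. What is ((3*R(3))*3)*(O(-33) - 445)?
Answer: -112077/4 ≈ -28019.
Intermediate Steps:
m(V) = 4 (m(V) = -1 + 5 = 4)
R(Z) = 1 + Z**2 - Z (R(Z) = (Z**2 - Z) + 1 = 1 + Z**2 - Z)
O(X) = 1/4
((3*R(3))*3)*(O(-33) - 445) = ((3*(1 + 3**2 - 1*3))*3)*(1/4 - 445) = ((3*(1 + 9 - 3))*3)*(-1779/4) = ((3*7)*3)*(-1779/4) = (21*3)*(-1779/4) = 63*(-1779/4) = -112077/4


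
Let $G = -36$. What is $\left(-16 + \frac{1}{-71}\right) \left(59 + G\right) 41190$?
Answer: $- \frac{1077159690}{71} \approx -1.5171 \cdot 10^{7}$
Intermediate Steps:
$\left(-16 + \frac{1}{-71}\right) \left(59 + G\right) 41190 = \left(-16 + \frac{1}{-71}\right) \left(59 - 36\right) 41190 = \left(-16 - \frac{1}{71}\right) 23 \cdot 41190 = \left(- \frac{1137}{71}\right) 23 \cdot 41190 = \left(- \frac{26151}{71}\right) 41190 = - \frac{1077159690}{71}$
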